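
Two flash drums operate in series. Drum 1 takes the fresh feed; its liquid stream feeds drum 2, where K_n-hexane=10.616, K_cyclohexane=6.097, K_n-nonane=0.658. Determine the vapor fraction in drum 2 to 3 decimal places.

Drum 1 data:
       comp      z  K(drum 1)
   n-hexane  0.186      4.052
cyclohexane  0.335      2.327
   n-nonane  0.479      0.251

Drum 1:
Material balance + equilibrium reduce to Σ zᵢ(Kᵢ−1)/(1+ψ₁(Kᵢ−1)) = 0.
Feasibility: ΣzᵢKᵢ = 1.653, Σzᵢ/Kᵢ = 2.098 — both > 1, two phases present.
Iterate (Newton) starting at ψ₁ = 0.62:
  ψ₁ = 0.620: g = -0.2297, g' = -1.321 → ψ₁ = 0.446
  ψ₁ = 0.446: g = -0.0193, g' = -1.150 → ψ₁ = 0.429
Converged at ψ₁ = 0.429.
Drum-1 compositions:
  n-hexane: x = 0.081, y = 0.326
  cyclohexane: x = 0.213, y = 0.497
  n-nonane: x = 0.706, y = 0.177
Drum-2 feed = drum-1 liquid: z₂ = (0.0805, 0.2134, 0.7061).
Drum 2:
Rachford–Rice: g(ψ₂) = Σ zᵢ(Kᵢ−1)/(1+ψ₂(Kᵢ−1)) = 0.
g(0) = ΣzᵢKᵢ − 1 = 1.620 and g(1) = 1 − Σzᵢ/Kᵢ = -0.116, so a root lies in (0, 1).
Iterate (Newton) starting at ψ₂ = 0.5:
  ψ₂ = 0.500: g = 0.1485, g' = -0.781 → ψ₂ = 0.690
  ψ₂ = 0.690: g = 0.0261, g' = -0.541 → ψ₂ = 0.738
  ψ₂ = 0.738: g = 0.0009, g' = -0.506 → ψ₂ = 0.740
Converged at ψ₂ = 0.740.
  n-hexane: x = 0.010, y = 0.105
  cyclohexane: x = 0.045, y = 0.273
  n-nonane: x = 0.945, y = 0.622

V/F (drum 2) = 0.740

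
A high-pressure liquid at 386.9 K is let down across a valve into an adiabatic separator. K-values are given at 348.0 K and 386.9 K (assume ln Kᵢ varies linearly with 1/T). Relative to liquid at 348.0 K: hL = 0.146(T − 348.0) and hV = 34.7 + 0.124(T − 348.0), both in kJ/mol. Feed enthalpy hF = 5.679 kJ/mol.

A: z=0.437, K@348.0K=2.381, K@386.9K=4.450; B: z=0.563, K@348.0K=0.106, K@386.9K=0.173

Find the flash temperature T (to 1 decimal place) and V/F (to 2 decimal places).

T = 353.1 K, V/F = 0.14

Adiabatic flash: solve Rachford–Rice at each trial T, then check hF = ψ·hV(T) + (1−ψ)·hL(T).
  T = 348.0 K: K = (2.381, 0.106), RR gives ψ = 0.081, H_out = 2.816 kJ/mol
  T = 386.9 K: K = (4.450, 0.173), RR gives ψ = 0.365, H_out = 18.040 kJ/mol
  T = 367.4 K: K = (3.307, 0.137), RR gives ψ = 0.262, H_out = 11.824 kJ/mol
  T = 357.7 K: K = (2.818, 0.121), RR gives ψ = 0.188, H_out = 7.884 kJ/mol
  T = 352.9 K: K = (2.596, 0.113), RR gives ψ = 0.140, H_out = 5.562 kJ/mol
  T = 355.3 K: K = (2.706, 0.117), RR gives ψ = 0.165, H_out = 6.761 kJ/mol
Linear interpolation between T = 352.9 (H_out = 5.562) and T = 355.3 (H_out = 6.761) on hF = 5.679 gives T ≈ 353.1 K, at which ψ = 0.14.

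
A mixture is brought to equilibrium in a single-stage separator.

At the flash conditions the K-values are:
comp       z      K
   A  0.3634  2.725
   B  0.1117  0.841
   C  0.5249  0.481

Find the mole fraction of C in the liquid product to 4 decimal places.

x_C = 0.6683

Material balance + equilibrium reduce to Σ zᵢ(Kᵢ−1)/(1+V/F(Kᵢ−1)) = 0.
Check two-phase: ΣzᵢKᵢ = 1.3367 > 1 and Σzᵢ/Kᵢ = 1.3574 > 1, so g(0) = 0.3367 > 0 and g(1) = -0.3574 < 0.
Newton–Raphson from V/F = 0.7:
  V/F = 0.7000: g = -0.16388, g' = -0.5742 → V/F = 0.4146
  V/F = 0.4146: g = -0.00066, g' = -0.6003 → V/F = 0.4135
Converged at V/F = 0.4135.
Compositions from xᵢ = zᵢ/(1+V/F(Kᵢ−1)), yᵢ = Kᵢxᵢ:
  A: x = 0.2121, y = 0.5780
  B: x = 0.1196, y = 0.1006
  C: x = 0.6683, y = 0.3215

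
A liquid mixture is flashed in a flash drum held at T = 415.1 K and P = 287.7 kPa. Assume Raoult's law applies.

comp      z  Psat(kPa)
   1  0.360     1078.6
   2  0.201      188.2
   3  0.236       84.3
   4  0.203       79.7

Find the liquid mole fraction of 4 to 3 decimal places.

x_4 = 0.273

Raoult's law: Kᵢ = Pᵢˢᵃᵗ/P = Pᵢˢᵃᵗ/287.7.
  K_1 = 1078.6/287.7 = 3.74904, K_2 = 188.2/287.7 = 0.65415, K_3 = 84.3/287.7 = 0.29301, K_4 = 79.7/287.7 = 0.27702
Newton iteration, ψ⁰ = 0.69:
  ψ = 0.690: g = -0.3683, g' = -1.238 → ψ = 0.392
  ψ = 0.392: g = -0.0402, g' = -1.094 → ψ = 0.356
Converged at ψ = 0.356.
Compositions from xᵢ = zᵢ/(1+ψ(Kᵢ−1)), yᵢ = Kᵢxᵢ:
  1: x = 0.182, y = 0.682
  2: x = 0.229, y = 0.150
  3: x = 0.315, y = 0.092
  4: x = 0.273, y = 0.076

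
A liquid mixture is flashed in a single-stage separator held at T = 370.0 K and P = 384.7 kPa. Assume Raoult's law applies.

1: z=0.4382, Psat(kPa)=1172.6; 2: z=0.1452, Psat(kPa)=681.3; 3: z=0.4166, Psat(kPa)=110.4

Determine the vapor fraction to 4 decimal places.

Raoult's law: Kᵢ = Pᵢˢᵃᵗ/P = Pᵢˢᵃᵗ/384.7.
  K_1 = 1172.6/384.7 = 3.048089, K_2 = 681.3/384.7 = 1.770990, K_3 = 110.4/384.7 = 0.286977
Material balance + equilibrium reduce to Σ zᵢ(Kᵢ−1)/(1+ψ(Kᵢ−1)) = 0.
Check two-phase: ΣzᵢKᵢ = 1.7124 > 1 and Σzᵢ/Kᵢ = 1.6774 > 1, so g(0) = 0.7124 > 0 and g(1) = -0.6774 < 0.
Newton iteration, ψ⁰ = 0.65:
  ψ = 0.6500: g = -0.09409, g' = -1.1123 → ψ = 0.5654
  ψ = 0.5654: g = -0.00385, g' = -1.0311 → ψ = 0.5617
Converged at ψ = 0.5617.

ψ = 0.5617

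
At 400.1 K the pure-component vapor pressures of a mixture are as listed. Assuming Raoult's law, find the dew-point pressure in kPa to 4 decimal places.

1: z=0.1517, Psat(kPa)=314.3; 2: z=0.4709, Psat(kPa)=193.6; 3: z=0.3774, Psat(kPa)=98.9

At the dew point ψ → 1, so Σzᵢ/Kᵢ = 1 with Kᵢ = Pᵢˢᵃᵗ/P ⇒ 1/P = Σzᵢ/Pᵢˢᵃᵗ.
1/P = 0.1517/314.3 + 0.4709/193.6 + 0.3774/98.9 = 0.0067310 ⇒ P = 148.5670 kPa

Pdew = 148.5670 kPa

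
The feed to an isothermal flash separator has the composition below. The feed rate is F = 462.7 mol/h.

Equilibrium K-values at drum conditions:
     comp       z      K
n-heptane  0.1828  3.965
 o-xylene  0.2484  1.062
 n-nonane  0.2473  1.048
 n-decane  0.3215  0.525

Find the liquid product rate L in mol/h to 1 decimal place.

L = 174.7 mol/h

Material balance + equilibrium reduce to Σ zᵢ(Kᵢ−1)/(1+V/F(Kᵢ−1)) = 0.
Check two-phase: ΣzᵢKᵢ = 1.4166 > 1 and Σzᵢ/Kᵢ = 1.1284 > 1, so g(0) = 0.4166 > 0 and g(1) = -0.1284 < 0.
Newton iteration, V/F⁰ = 0.68:
  V/F = 0.6800: g = -0.01960, g' = -0.3363 → V/F = 0.6217
  V/F = 0.6217: g = 0.00026, g' = -0.3463 → V/F = 0.6225
Converged at V/F = 0.6225.
Then V = V/F·F = 0.6225·462.7 = 288.0 mol/h and L = F − V = 174.7 mol/h.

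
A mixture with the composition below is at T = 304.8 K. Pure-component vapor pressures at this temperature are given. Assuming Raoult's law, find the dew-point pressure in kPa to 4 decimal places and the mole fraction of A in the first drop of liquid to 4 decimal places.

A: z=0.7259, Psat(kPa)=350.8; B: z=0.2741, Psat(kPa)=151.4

At the dew point ψ → 1, so Σzᵢ/Kᵢ = 1 with Kᵢ = Pᵢˢᵃᵗ/P ⇒ 1/P = Σzᵢ/Pᵢˢᵃᵗ.
1/P = 0.7259/350.8 + 0.2741/151.4 = 0.0038797 ⇒ P = 257.7515 kPa
xᵢ = zᵢP/Pᵢˢᵃᵗ ⇒ x_A = 0.7259·257.7515/350.8 = 0.5334

Pdew = 257.7515 kPa, x_A = 0.5334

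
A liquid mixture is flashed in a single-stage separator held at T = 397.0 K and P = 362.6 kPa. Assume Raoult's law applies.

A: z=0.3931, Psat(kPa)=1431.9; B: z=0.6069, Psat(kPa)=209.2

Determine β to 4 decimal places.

β = 0.7234

Raoult's law: Kᵢ = Pᵢˢᵃᵗ/P = Pᵢˢᵃᵗ/362.6.
  K_A = 1431.9/362.6 = 3.948980, K_B = 209.2/362.6 = 0.576944
Material balance + equilibrium reduce to Σ zᵢ(Kᵢ−1)/(1+β(Kᵢ−1)) = 0.
g(0) = ΣzᵢKᵢ − 1 = 0.9025 and g(1) = 1 − Σzᵢ/Kᵢ = -0.1515, so a root lies in (0, 1).
Binary case is linear: z₁(K₁−1)(1+β(K₂−1)) + z₂(K₂−1)(1+β(K₁−1)) = 0
⇒ β = [z₁(K₁−1)+z₂(K₂−1)] / [−(K₁−1)(K₂−1)] = 0.90249/1.24758 = 0.7234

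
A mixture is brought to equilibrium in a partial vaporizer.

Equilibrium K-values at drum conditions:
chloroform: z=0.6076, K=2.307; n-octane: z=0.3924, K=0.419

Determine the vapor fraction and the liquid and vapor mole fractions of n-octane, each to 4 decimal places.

Material balance + equilibrium reduce to Σ zᵢ(Kᵢ−1)/(1+ψ(Kᵢ−1)) = 0.
g(0) = ΣzᵢKᵢ − 1 = 0.5661 and g(1) = 1 − Σzᵢ/Kᵢ = -0.1999, so a root lies in (0, 1).
Binary case is linear: z₁(K₁−1)(1+ψ(K₂−1)) + z₂(K₂−1)(1+ψ(K₁−1)) = 0
⇒ ψ = [z₁(K₁−1)+z₂(K₂−1)] / [−(K₁−1)(K₂−1)] = 0.56615/0.75937 = 0.7456
Compositions from xᵢ = zᵢ/(1+ψ(Kᵢ−1)), yᵢ = Kᵢxᵢ:
  chloroform: x = 0.3077, y = 0.7099
  n-octane: x = 0.6923, y = 0.2901

ψ = 0.7456, x_n-octane = 0.6923, y_n-octane = 0.2901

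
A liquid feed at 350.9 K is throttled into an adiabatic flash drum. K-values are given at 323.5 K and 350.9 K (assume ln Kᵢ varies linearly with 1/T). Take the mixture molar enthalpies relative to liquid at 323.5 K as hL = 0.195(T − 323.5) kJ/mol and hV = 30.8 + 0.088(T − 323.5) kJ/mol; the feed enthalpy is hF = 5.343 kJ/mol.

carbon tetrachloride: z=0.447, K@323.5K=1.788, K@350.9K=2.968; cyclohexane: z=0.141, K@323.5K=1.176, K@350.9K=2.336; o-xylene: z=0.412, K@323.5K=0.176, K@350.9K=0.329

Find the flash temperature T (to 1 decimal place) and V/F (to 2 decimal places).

T = 326.2 K, V/F = 0.16

Adiabatic flash: solve Rachford–Rice at each trial T, then check hF = ψ·hV(T) + (1−ψ)·hL(T).
  T = 323.5 K: K = (1.788, 1.176, 0.176), RR gives ψ = 0.067, H_out = 2.051 kJ/mol
  T = 350.9 K: K = (2.968, 2.336, 0.329), RR gives ψ = 0.646, H_out = 23.358 kJ/mol
  T = 337.2 K: K = (2.327, 1.681, 0.244), RR gives ψ = 0.419, H_out = 14.957 kJ/mol
  T = 330.4 K: K = (2.048, 1.413, 0.208), RR gives ψ = 0.273, H_out = 9.559 kJ/mol
  T = 326.9 K: K = (1.913, 1.289, 0.191), RR gives ψ = 0.179, H_out = 6.104 kJ/mol
  T = 325.2 K: K = (1.850, 1.231, 0.184), RR gives ψ = 0.126, H_out = 4.180 kJ/mol
Linear interpolation between T = 325.2 (H_out = 4.180) and T = 326.9 (H_out = 6.104) on hF = 5.343 gives T ≈ 326.2 K, at which ψ = 0.16.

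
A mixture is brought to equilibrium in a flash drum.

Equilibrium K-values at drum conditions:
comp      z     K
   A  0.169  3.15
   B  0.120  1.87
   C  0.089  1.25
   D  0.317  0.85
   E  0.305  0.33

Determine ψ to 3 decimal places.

Rachford–Rice: g(ψ) = Σ zᵢ(Kᵢ−1)/(1+ψ(Kᵢ−1)) = 0.
Check two-phase: ΣzᵢKᵢ = 1.238 > 1 and Σzᵢ/Kᵢ = 1.486 > 1, so g(0) = 0.238 > 0 and g(1) = -0.486 < 0.
Iterate (Newton) starting at ψ = 0.42:
  ψ = 0.420: g = -0.0476, g' = -0.542 → ψ = 0.332
  ψ = 0.332: g = 0.0006, g' = -0.560 → ψ = 0.333
Converged at ψ = 0.333.

ψ = 0.333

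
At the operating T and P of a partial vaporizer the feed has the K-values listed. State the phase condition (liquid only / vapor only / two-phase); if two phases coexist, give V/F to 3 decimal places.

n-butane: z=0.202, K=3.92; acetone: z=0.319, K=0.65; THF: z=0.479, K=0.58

two-phase, V/F = 0.242

ΣzᵢKᵢ = 1.277; Σzᵢ/Kᵢ = 1.368.
Both exceed 1, so a two-phase solution exists.
Rachford–Rice: g(ψ) = Σ zᵢ(Kᵢ−1)/(1+ψ(Kᵢ−1)) = 0.
Iterate (Newton) starting at ψ = 0.5:
  ψ = 0.500: g = -0.1502, g' = -0.477 → ψ = 0.185
  ψ = 0.185: g = 0.0452, g' = -0.869 → ψ = 0.237
  ψ = 0.237: g = 0.0032, g' = -0.752 → ψ = 0.242
Converged at ψ = 0.242.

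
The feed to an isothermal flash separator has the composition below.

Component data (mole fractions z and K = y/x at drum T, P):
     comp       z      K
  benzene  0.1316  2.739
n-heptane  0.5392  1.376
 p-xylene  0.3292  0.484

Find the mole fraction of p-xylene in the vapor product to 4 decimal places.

y_p-xylene = 0.2481

Let ψ = V/F and solve Σ zᵢ(Kᵢ−1)/(1+ψ(Kᵢ−1)) = 0.
Feasibility: ΣzᵢKᵢ = 1.2617, Σzᵢ/Kᵢ = 1.1201 — both > 1, two phases present.
Newton iteration, ψ⁰ = 0.6:
  ψ = 0.6000: g = 0.03137, g' = -0.3300 → ψ = 0.6951
  ψ = 0.6951: g = -0.00052, g' = -0.3426 → ψ = 0.6936
Converged at ψ = 0.6936.
Compositions from xᵢ = zᵢ/(1+ψ(Kᵢ−1)), yᵢ = Kᵢxᵢ:
  benzene: x = 0.0597, y = 0.1634
  n-heptane: x = 0.4277, y = 0.5885
  p-xylene: x = 0.5127, y = 0.2481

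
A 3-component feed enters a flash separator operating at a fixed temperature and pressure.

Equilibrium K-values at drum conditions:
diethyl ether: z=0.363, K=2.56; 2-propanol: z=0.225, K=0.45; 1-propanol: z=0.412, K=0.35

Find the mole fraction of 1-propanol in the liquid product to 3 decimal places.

Rachford–Rice: g(V/F) = Σ zᵢ(Kᵢ−1)/(1+V/F(Kᵢ−1)) = 0.
Check two-phase: ΣzᵢKᵢ = 1.175 > 1 and Σzᵢ/Kᵢ = 1.819 > 1, so g(0) = 0.175 > 0 and g(1) = -0.819 < 0.
Newton iteration, V/F⁰ = 0.53:
  V/F = 0.530: g = -0.2732, g' = -0.805 → V/F = 0.191
  V/F = 0.191: g = -0.0076, g' = -0.836 → V/F = 0.182
Converged at V/F = 0.182.
Compositions from xᵢ = zᵢ/(1+V/F(Kᵢ−1)), yᵢ = Kᵢxᵢ:
  diethyl ether: x = 0.283, y = 0.724
  2-propanol: x = 0.250, y = 0.112
  1-propanol: x = 0.467, y = 0.164

x_1-propanol = 0.467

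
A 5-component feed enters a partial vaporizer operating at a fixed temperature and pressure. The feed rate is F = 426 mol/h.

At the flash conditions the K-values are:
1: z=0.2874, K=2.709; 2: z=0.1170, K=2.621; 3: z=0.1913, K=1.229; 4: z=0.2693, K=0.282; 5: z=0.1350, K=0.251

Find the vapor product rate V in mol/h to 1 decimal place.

Iterate (Newton) starting at V/F = 0.5:
  V/F = 0.5000: g = -0.05439, g' = -0.8774 → V/F = 0.4380
  V/F = 0.4380: g = -0.00092, g' = -0.8511 → V/F = 0.4369
Converged at V/F = 0.4369.
Then V = V/F·F = 0.4369·426 = 186.1 mol/h and L = F − V = 239.9 mol/h.

V = 186.1 mol/h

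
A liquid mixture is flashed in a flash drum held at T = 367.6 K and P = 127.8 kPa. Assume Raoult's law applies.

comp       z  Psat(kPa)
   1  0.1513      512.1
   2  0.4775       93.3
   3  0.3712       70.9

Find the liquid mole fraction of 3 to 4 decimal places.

x_3 = 0.3983

Raoult's law: Kᵢ = Pᵢˢᵃᵗ/P = Pᵢˢᵃᵗ/127.8.
  K_1 = 512.1/127.8 = 4.007042, K_2 = 93.3/127.8 = 0.730047, K_3 = 70.9/127.8 = 0.554773
Let ψ = V/F and solve Σ zᵢ(Kᵢ−1)/(1+ψ(Kᵢ−1)) = 0.
Check two-phase: ΣzᵢKᵢ = 1.1608 > 1 and Σzᵢ/Kᵢ = 1.3609 > 1, so g(0) = 0.1608 > 0 and g(1) = -0.3609 < 0.
Newton–Raphson from ψ = 0.44:
  ψ = 0.4400: g = -0.15596, g' = -0.4121 → ψ = 0.0616
  ψ = 0.0616: g = 0.08290, g' = -1.0879 → ψ = 0.1378
  ψ = 0.1378: g = 0.01176, g' = -0.8051 → ψ = 0.1524
  ψ = 0.1524: g = 0.00029, g' = -0.7660 → ψ = 0.1527
Converged at ψ = 0.1527.
Compositions from xᵢ = zᵢ/(1+ψ(Kᵢ−1)), yᵢ = Kᵢxᵢ:
  1: x = 0.1037, y = 0.4155
  2: x = 0.4980, y = 0.3636
  3: x = 0.3983, y = 0.2210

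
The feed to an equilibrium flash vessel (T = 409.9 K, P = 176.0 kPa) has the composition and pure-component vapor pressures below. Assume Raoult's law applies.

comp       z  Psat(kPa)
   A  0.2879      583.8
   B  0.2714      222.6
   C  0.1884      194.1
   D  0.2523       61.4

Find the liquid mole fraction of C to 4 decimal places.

x_C = 0.1749

Raoult's law: Kᵢ = Pᵢˢᵃᵗ/P = Pᵢˢᵃᵗ/176.0.
  K_A = 583.8/176.0 = 3.317045, K_B = 222.6/176.0 = 1.264773, K_C = 194.1/176.0 = 1.102841, K_D = 61.4/176.0 = 0.348864
Newton iteration, V/F⁰ = 0.55:
  V/F = 0.5500: g = 0.11842, g' = -0.5747 → V/F = 0.7561
  V/F = 0.7561: g = -0.00331, g' = -0.6340 → V/F = 0.7508
Converged at V/F = 0.7508.
Compositions from xᵢ = zᵢ/(1+V/F(Kᵢ−1)), yᵢ = Kᵢxᵢ:
  A: x = 0.1051, y = 0.3486
  B: x = 0.2264, y = 0.2863
  C: x = 0.1749, y = 0.1929
  D: x = 0.4936, y = 0.1722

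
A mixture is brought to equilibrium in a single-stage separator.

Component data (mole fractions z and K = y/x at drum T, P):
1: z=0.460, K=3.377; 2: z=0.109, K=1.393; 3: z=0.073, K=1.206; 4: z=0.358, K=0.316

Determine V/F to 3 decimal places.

Material balance + equilibrium reduce to Σ zᵢ(Kᵢ−1)/(1+V/F(Kᵢ−1)) = 0.
Check two-phase: ΣzᵢKᵢ = 1.906 > 1 and Σzᵢ/Kᵢ = 1.408 > 1, so g(0) = 0.906 > 0 and g(1) = -0.408 < 0.
Newton–Raphson from V/F = 0.56:
  V/F = 0.560: g = 0.1207, g' = -0.932 → V/F = 0.690
  V/F = 0.690: g = -0.0023, g' = -0.986 → V/F = 0.687
Converged at V/F = 0.687.

V/F = 0.687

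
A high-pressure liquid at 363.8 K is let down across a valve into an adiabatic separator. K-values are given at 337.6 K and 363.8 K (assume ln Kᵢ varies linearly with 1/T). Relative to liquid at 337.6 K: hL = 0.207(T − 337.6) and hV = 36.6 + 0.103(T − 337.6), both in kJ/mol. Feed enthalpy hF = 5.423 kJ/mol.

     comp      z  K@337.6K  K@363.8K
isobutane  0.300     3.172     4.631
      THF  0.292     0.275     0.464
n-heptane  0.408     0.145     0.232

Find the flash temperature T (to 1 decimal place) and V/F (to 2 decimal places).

T = 344.5 K, V/F = 0.11

Adiabatic flash: solve Rachford–Rice at each trial T, then check hF = ψ·hV(T) + (1−ψ)·hL(T).
  T = 337.6 K: K = (3.172, 0.275, 0.145), RR gives ψ = 0.052, H_out = 1.912 kJ/mol
  T = 363.8 K: K = (4.631, 0.464, 0.232), RR gives ψ = 0.252, H_out = 13.945 kJ/mol
  T = 350.7 K: K = (3.860, 0.361, 0.185), RR gives ψ = 0.159, H_out = 8.314 kJ/mol
  T = 344.1 K: K = (3.503, 0.315, 0.164), RR gives ψ = 0.108, H_out = 5.232 kJ/mol
  T = 347.4 K: K = (3.679, 0.338, 0.174), RR gives ψ = 0.134, H_out = 6.803 kJ/mol
  T = 345.8 K: K = (3.593, 0.327, 0.169), RR gives ψ = 0.122, H_out = 6.049 kJ/mol
Linear interpolation between T = 344.1 (H_out = 5.232) and T = 345.8 (H_out = 6.049) on hF = 5.423 gives T ≈ 344.5 K, at which ψ = 0.11.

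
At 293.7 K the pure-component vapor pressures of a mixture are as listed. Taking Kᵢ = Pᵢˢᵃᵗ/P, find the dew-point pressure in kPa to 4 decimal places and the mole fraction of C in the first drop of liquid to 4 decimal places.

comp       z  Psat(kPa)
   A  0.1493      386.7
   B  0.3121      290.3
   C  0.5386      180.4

Pdew = 224.8823 kPa, x_C = 0.6714

At the dew point ψ → 1, so Σzᵢ/Kᵢ = 1 with Kᵢ = Pᵢˢᵃᵗ/P ⇒ 1/P = Σzᵢ/Pᵢˢᵃᵗ.
1/P = 0.1493/386.7 + 0.3121/290.3 + 0.5386/180.4 = 0.0044468 ⇒ P = 224.8823 kPa
xᵢ = zᵢP/Pᵢˢᵃᵗ ⇒ x_C = 0.5386·224.8823/180.4 = 0.6714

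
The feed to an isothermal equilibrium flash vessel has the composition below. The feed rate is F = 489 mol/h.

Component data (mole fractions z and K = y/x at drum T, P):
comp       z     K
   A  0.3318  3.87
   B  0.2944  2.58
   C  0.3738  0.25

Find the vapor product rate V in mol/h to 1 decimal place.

Iterate (Newton) starting at β = 0.5:
  β = 0.5000: g = 0.20238, g' = -1.2286 → β = 0.6647
  β = 0.6647: g = -0.00470, g' = -1.3342 → β = 0.6612
Converged at β = 0.6612.
Then V = β·F = 0.6612·489 = 323.3 mol/h and L = F − V = 165.7 mol/h.

V = 323.3 mol/h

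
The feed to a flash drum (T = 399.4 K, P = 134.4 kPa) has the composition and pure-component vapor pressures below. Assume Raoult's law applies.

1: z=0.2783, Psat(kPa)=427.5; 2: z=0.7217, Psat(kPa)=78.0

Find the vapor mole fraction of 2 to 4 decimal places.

y_2 = 0.4867

Raoult's law: Kᵢ = Pᵢˢᵃᵗ/P = Pᵢˢᵃᵗ/134.4.
  K_1 = 427.5/134.4 = 3.180804, K_2 = 78.0/134.4 = 0.580357
Let ψ = V/F and solve Σ zᵢ(Kᵢ−1)/(1+ψ(Kᵢ−1)) = 0.
Check two-phase: ΣzᵢKᵢ = 1.3041 > 1 and Σzᵢ/Kᵢ = 1.3310 > 1, so g(0) = 0.3041 > 0 and g(1) = -0.3310 < 0.
Iterate (Newton) starting at ψ = 0.55:
  ψ = 0.5500: g = -0.11779, g' = -0.4884 → ψ = 0.3088
  ψ = 0.3088: g = 0.01471, g' = -0.6404 → ψ = 0.3318
  ψ = 0.3318: g = 0.00027, g' = -0.6171 → ψ = 0.3322
Converged at ψ = 0.3322.
Compositions from xᵢ = zᵢ/(1+ψ(Kᵢ−1)), yᵢ = Kᵢxᵢ:
  1: x = 0.1614, y = 0.5133
  2: x = 0.8386, y = 0.4867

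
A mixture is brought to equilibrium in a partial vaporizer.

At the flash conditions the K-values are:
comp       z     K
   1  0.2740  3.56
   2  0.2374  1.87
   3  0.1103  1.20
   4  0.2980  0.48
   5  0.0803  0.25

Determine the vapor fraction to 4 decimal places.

Newton iteration, ψ⁰ = 0.5:
  ψ = 0.5000: g = 0.16587, g' = -0.6991 → ψ = 0.7373
  ψ = 0.7373: g = 0.00197, g' = -0.7234 → ψ = 0.7400
Converged at ψ = 0.7400.

ψ = 0.7400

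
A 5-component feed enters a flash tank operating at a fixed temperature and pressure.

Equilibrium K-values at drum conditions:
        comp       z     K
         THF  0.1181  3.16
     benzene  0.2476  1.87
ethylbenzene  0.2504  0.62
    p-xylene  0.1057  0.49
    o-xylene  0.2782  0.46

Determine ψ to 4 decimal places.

ψ = 0.2536

Rachford–Rice: g(ψ) = Σ zᵢ(Kᵢ−1)/(1+ψ(Kᵢ−1)) = 0.
Feasibility: ΣzᵢKᵢ = 1.1712, Σzᵢ/Kᵢ = 1.3941 — both > 1, two phases present.
Newton iteration, ψ⁰ = 0.3:
  ψ = 0.3000: g = -0.02469, g' = -0.5206 → ψ = 0.2526
  ψ = 0.2526: g = 0.00057, g' = -0.5459 → ψ = 0.2536
Converged at ψ = 0.2536.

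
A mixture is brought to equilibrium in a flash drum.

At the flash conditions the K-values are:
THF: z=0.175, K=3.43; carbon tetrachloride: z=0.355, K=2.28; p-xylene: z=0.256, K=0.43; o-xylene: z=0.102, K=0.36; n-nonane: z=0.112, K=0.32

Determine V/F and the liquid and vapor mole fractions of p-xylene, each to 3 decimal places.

Material balance + equilibrium reduce to Σ zᵢ(Kᵢ−1)/(1+V/F(Kᵢ−1)) = 0.
Feasibility: ΣzᵢKᵢ = 1.592, Σzᵢ/Kᵢ = 1.435 — both > 1, two phases present.
Newton iteration, V/F⁰ = 0.31:
  V/F = 0.310: g = 0.2127, g' = -0.905 → V/F = 0.545
  V/F = 0.545: g = 0.0177, g' = -0.797 → V/F = 0.567
Converged at V/F = 0.567.
Compositions from xᵢ = zᵢ/(1+V/F(Kᵢ−1)), yᵢ = Kᵢxᵢ:
  THF: x = 0.074, y = 0.252
  carbon tetrachloride: x = 0.206, y = 0.469
  p-xylene: x = 0.378, y = 0.163
  o-xylene: x = 0.160, y = 0.058
  n-nonane: x = 0.182, y = 0.058

V/F = 0.567, x_p-xylene = 0.378, y_p-xylene = 0.163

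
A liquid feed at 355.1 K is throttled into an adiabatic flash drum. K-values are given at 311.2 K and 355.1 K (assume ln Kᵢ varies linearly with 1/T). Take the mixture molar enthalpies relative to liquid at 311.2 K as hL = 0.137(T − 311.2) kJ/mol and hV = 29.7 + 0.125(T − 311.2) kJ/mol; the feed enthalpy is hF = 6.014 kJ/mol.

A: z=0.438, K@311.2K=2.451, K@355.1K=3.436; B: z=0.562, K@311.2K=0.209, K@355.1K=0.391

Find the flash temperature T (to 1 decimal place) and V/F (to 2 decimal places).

Adiabatic flash: solve Rachford–Rice at each trial T, then check hF = ψ·hV(T) + (1−ψ)·hL(T).
  T = 311.2 K: K = (2.451, 0.209), RR gives ψ = 0.166, H_out = 4.942 kJ/mol
  T = 355.1 K: K = (3.436, 0.391), RR gives ψ = 0.489, H_out = 20.266 kJ/mol
  T = 333.1 K: K = (2.933, 0.292), RR gives ψ = 0.328, H_out = 12.645 kJ/mol
  T = 322.1 K: K = (2.688, 0.248), RR gives ψ = 0.250, H_out = 8.876 kJ/mol
  T = 316.6 K: K = (2.568, 0.228), RR gives ψ = 0.209, H_out = 6.928 kJ/mol
  T = 313.9 K: K = (2.509, 0.218), RR gives ψ = 0.188, H_out = 5.946 kJ/mol
  T = 315.2 K: K = (2.537, 0.223), RR gives ψ = 0.198, H_out = 6.422 kJ/mol
Linear interpolation between T = 313.9 (H_out = 5.946) and T = 315.2 (H_out = 6.422) on hF = 6.014 gives T ≈ 314.1 K, at which ψ = 0.19.

T = 314.1 K, V/F = 0.19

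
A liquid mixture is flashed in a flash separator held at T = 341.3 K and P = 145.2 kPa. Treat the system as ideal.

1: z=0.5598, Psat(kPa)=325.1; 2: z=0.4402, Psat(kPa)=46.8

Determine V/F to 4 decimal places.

Raoult's law: Kᵢ = Pᵢˢᵃᵗ/P = Pᵢˢᵃᵗ/145.2.
  K_1 = 325.1/145.2 = 2.238981, K_2 = 46.8/145.2 = 0.322314
Material balance + equilibrium reduce to Σ zᵢ(Kᵢ−1)/(1+V/F(Kᵢ−1)) = 0.
Feasibility: ΣzᵢKᵢ = 1.3953, Σzᵢ/Kᵢ = 1.6158 — both > 1, two phases present.
Newton iteration, V/F⁰ = 0.5:
  V/F = 0.5000: g = -0.02293, g' = -0.7901 → V/F = 0.4710
  V/F = 0.4710: g = -0.00017, g' = -0.7788 → V/F = 0.4708
Converged at V/F = 0.4708.

V/F = 0.4708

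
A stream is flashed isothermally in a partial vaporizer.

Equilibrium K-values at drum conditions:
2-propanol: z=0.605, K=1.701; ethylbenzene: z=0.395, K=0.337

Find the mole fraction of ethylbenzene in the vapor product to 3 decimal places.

y_ethylbenzene = 0.173

Binary case is linear: z₁(K₁−1)(1+V/F(K₂−1)) + z₂(K₂−1)(1+V/F(K₁−1)) = 0
⇒ V/F = [z₁(K₁−1)+z₂(K₂−1)] / [−(K₁−1)(K₂−1)] = 0.1622/0.4648 = 0.349
Compositions from xᵢ = zᵢ/(1+V/F(Kᵢ−1)), yᵢ = Kᵢxᵢ:
  2-propanol: x = 0.486, y = 0.827
  ethylbenzene: x = 0.514, y = 0.173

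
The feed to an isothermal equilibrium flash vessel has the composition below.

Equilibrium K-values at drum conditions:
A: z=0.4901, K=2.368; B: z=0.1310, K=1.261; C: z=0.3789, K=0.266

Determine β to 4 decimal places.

β = 0.4869

Newton iteration, β⁰ = 0.5:
  β = 0.5000: g = -0.01098, g' = -0.8399 → β = 0.4869
Converged at β = 0.4869.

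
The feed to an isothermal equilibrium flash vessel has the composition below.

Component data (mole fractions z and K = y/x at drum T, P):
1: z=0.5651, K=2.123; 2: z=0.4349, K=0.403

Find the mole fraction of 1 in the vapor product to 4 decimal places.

y_1 = 0.7369

Material balance + equilibrium reduce to Σ zᵢ(Kᵢ−1)/(1+V/F(Kᵢ−1)) = 0.
Feasibility: ΣzᵢKᵢ = 1.3750, Σzᵢ/Kᵢ = 1.3453 — both > 1, two phases present.
Iterate (Newton) starting at V/F = 0.42:
  V/F = 0.4200: g = 0.08470, g' = -0.6052 → V/F = 0.5600
  V/F = 0.5600: g = -0.00041, g' = -0.6184 → V/F = 0.5593
Converged at V/F = 0.5593.
Compositions from xᵢ = zᵢ/(1+V/F(Kᵢ−1)), yᵢ = Kᵢxᵢ:
  1: x = 0.3471, y = 0.7369
  2: x = 0.6529, y = 0.2631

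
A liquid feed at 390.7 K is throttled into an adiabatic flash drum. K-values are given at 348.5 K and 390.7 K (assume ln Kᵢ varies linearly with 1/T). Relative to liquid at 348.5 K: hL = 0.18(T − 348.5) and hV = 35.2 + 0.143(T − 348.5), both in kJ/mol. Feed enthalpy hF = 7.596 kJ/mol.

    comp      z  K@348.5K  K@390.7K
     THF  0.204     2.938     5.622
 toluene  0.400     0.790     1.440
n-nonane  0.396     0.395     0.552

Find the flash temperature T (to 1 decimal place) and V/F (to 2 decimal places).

T = 353.9 K, V/F = 0.19

Adiabatic flash: solve Rachford–Rice at each trial T, then check hF = ψ·hV(T) + (1−ψ)·hL(T).
  T = 348.5 K: K = (2.938, 0.790, 0.395), RR gives ψ = 0.087, H_out = 3.056 kJ/mol
  T = 390.7 K: K = (5.622, 1.440, 0.552), RR gives ψ = 0.927, H_out = 38.780 kJ/mol
  T = 369.6 K: K = (4.140, 1.085, 0.471), RR gives ψ = 0.495, H_out = 20.831 kJ/mol
  T = 359.1 K: K = (3.508, 0.931, 0.433), RR gives ψ = 0.289, H_out = 11.955 kJ/mol
  T = 353.8 K: K = (3.215, 0.859, 0.414), RR gives ψ = 0.188, H_out = 7.533 kJ/mol
  T = 356.5 K: K = (3.362, 0.895, 0.423), RR gives ψ = 0.239, H_out = 9.786 kJ/mol
  T = 355.1 K: K = (3.285, 0.876, 0.418), RR gives ψ = 0.213, H_out = 8.619 kJ/mol
Linear interpolation between T = 353.8 (H_out = 7.533) and T = 355.1 (H_out = 8.619) on hF = 7.596 gives T ≈ 353.9 K, at which ψ = 0.19.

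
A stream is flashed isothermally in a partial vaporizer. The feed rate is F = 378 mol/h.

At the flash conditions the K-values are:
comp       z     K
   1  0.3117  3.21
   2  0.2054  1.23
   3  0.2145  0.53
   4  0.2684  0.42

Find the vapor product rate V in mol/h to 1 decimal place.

Newton iteration, β⁰ = 0.49:
  β = 0.4900: g = 0.02472, g' = -0.6159 → β = 0.5301
  β = 0.5301: g = 0.00026, g' = -0.6038 → β = 0.5306
Converged at β = 0.5306.
Then V = β·F = 0.5306·378 = 200.6 mol/h and L = F − V = 177.4 mol/h.

V = 200.6 mol/h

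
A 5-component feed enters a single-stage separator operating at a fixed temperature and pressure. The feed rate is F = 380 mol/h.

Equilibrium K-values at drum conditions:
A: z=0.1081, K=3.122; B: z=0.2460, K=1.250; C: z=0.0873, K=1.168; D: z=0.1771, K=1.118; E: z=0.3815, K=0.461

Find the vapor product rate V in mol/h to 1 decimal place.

Rachford–Rice: g(ψ) = Σ zᵢ(Kᵢ−1)/(1+ψ(Kᵢ−1)) = 0.
g(0) = ΣzᵢKᵢ − 1 = 0.1208 and g(1) = 1 − Σzᵢ/Kᵢ = -0.2921, so a root lies in (0, 1).
Newton–Raphson from ψ = 0.61:
  ψ = 0.6100: g = -0.12022, g' = -0.3542 → ψ = 0.2706
  ψ = 0.2706: g = -0.00315, g' = -0.3664 → ψ = 0.2620
  ψ = 0.2620: g = 0.00001, g' = -0.3695 → ψ = 0.2621
Converged at ψ = 0.2621.
Then V = ψ·F = 0.2621·380 = 99.6 mol/h and L = F − V = 280.4 mol/h.

V = 99.6 mol/h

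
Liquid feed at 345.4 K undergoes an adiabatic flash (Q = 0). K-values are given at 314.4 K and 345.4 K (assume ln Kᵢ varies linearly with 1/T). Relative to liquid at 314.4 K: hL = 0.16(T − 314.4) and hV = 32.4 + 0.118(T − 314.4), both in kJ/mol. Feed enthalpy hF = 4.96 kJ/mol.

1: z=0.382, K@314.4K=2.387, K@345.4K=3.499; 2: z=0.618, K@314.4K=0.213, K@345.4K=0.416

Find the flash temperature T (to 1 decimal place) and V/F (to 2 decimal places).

Adiabatic flash: solve Rachford–Rice at each trial T, then check hF = ψ·hV(T) + (1−ψ)·hL(T).
  T = 314.4 K: K = (2.387, 0.213), RR gives ψ = 0.040, H_out = 1.290 kJ/mol
  T = 345.4 K: K = (3.499, 0.416), RR gives ψ = 0.407, H_out = 17.611 kJ/mol
  T = 329.9 K: K = (2.916, 0.302), RR gives ψ = 0.225, H_out = 9.625 kJ/mol
  T = 322.1 K: K = (2.643, 0.255), RR gives ψ = 0.136, H_out = 5.604 kJ/mol
  T = 318.2 K: K = (2.512, 0.233), RR gives ψ = 0.089, H_out = 3.481 kJ/mol
  T = 320.1 K: K = (2.575, 0.243), RR gives ψ = 0.112, H_out = 4.529 kJ/mol
Linear interpolation between T = 320.1 (H_out = 4.529) and T = 322.1 (H_out = 5.604) on hF = 4.96 gives T ≈ 320.9 K, at which ψ = 0.12.

T = 320.9 K, V/F = 0.12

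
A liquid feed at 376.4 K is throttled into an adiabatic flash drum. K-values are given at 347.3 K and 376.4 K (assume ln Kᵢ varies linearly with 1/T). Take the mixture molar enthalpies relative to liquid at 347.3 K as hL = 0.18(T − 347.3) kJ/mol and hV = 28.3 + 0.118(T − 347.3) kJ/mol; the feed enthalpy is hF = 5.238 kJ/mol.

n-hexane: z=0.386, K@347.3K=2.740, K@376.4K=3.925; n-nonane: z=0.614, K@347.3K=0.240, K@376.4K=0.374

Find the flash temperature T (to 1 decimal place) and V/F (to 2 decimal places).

T = 349.2 K, V/F = 0.17

Adiabatic flash: solve Rachford–Rice at each trial T, then check hF = ψ·hV(T) + (1−ψ)·hL(T).
  T = 347.3 K: K = (2.740, 0.240), RR gives ψ = 0.155, H_out = 4.387 kJ/mol
  T = 376.4 K: K = (3.925, 0.374), RR gives ψ = 0.407, H_out = 16.014 kJ/mol
  T = 361.9 K: K = (3.305, 0.303), RR gives ψ = 0.287, H_out = 10.492 kJ/mol
  T = 354.6 K: K = (3.015, 0.270), RR gives ψ = 0.224, H_out = 7.556 kJ/mol
  T = 351.0 K: K = (2.878, 0.255), RR gives ψ = 0.191, H_out = 6.030 kJ/mol
  T = 349.1 K: K = (2.806, 0.247), RR gives ψ = 0.173, H_out = 5.197 kJ/mol
Linear interpolation between T = 349.1 (H_out = 5.197) and T = 351.0 (H_out = 6.030) on hF = 5.238 gives T ≈ 349.2 K, at which ψ = 0.17.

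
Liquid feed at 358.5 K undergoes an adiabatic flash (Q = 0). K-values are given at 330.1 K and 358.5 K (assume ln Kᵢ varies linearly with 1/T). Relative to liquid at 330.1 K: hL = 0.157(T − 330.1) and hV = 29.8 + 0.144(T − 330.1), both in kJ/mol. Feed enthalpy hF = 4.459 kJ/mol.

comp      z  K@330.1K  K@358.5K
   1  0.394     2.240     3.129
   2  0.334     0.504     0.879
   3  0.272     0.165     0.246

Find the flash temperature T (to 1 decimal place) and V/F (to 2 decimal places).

Adiabatic flash: solve Rachford–Rice at each trial T, then check hF = ψ·hV(T) + (1−ψ)·hL(T).
  T = 330.1 K: K = (2.240, 0.504, 0.165), RR gives ψ = 0.116, H_out = 3.452 kJ/mol
  T = 358.5 K: K = (3.129, 0.879, 0.246), RR gives ψ = 0.541, H_out = 20.388 kJ/mol
  T = 344.3 K: K = (2.666, 0.673, 0.203), RR gives ψ = 0.339, H_out = 12.260 kJ/mol
  T = 337.2 K: K = (2.448, 0.584, 0.183), RR gives ψ = 0.231, H_out = 7.985 kJ/mol
  T = 333.6 K: K = (2.341, 0.543, 0.174), RR gives ψ = 0.174, H_out = 5.730 kJ/mol
  T = 331.9 K: K = (2.292, 0.524, 0.170), RR gives ψ = 0.146, H_out = 4.636 kJ/mol
Linear interpolation between T = 330.1 (H_out = 3.452) and T = 331.9 (H_out = 4.636) on hF = 4.459 gives T ≈ 331.6 K, at which ψ = 0.14.

T = 331.6 K, V/F = 0.14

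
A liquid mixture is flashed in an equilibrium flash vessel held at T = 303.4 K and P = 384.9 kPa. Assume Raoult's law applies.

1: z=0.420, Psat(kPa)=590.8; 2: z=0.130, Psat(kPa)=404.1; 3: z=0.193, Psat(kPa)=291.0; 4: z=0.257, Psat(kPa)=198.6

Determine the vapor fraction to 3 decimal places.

Raoult's law: Kᵢ = Pᵢˢᵃᵗ/P = Pᵢˢᵃᵗ/384.9.
  K_1 = 590.8/384.9 = 1.53494, K_2 = 404.1/384.9 = 1.04988, K_3 = 291.0/384.9 = 0.75604, K_4 = 198.6/384.9 = 0.51598
Let ψ = V/F and solve Σ zᵢ(Kᵢ−1)/(1+ψ(Kᵢ−1)) = 0.
g(0) = ΣzᵢKᵢ − 1 = 0.060 and g(1) = 1 − Σzᵢ/Kᵢ = -0.151, so a root lies in (0, 1).
Iterate (Newton) starting at ψ = 0.5:
  ψ = 0.500: g = -0.0341, g' = -0.195 → ψ = 0.325
  ψ = 0.325: g = -0.0009, g' = -0.186 → ψ = 0.320
Converged at ψ = 0.320.

ψ = 0.320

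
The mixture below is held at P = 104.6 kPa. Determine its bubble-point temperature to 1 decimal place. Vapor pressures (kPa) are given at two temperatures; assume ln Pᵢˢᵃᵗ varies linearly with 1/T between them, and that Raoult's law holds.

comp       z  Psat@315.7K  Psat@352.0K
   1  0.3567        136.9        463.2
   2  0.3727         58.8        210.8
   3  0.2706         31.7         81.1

T = 323.3 K

Bubble-point temperature: ΣzᵢPᵢˢᵃᵗ(T) = P. Interpolate ln Pᵢˢᵃᵗ = aᵢ + bᵢ/T.
  T = 315.7 K: ΣzᵢPᵢˢᵃᵗ = 79.33 kPa
  T = 352.0 K: ΣzᵢPᵢˢᵃᵗ = 265.73 kPa
  T = 333.9 K: ΣzᵢPᵢˢᵃᵗ = 150.13 kPa
  T = 324.8 K: ΣzᵢPᵢˢᵃᵗ = 110.08 kPa
  T = 320.2 K: ΣzᵢPᵢˢᵃᵗ = 93.49 kPa
  T = 322.5 K: ΣzᵢPᵢˢᵃᵗ = 101.50 kPa
Interpolating between 322.5 K and 324.8 K gives T ≈ 323.3 K.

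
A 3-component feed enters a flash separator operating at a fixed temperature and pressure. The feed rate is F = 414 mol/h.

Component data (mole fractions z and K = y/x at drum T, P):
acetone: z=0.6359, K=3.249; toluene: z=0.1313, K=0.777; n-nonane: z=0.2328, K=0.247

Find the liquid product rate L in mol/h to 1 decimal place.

L = 71.8 mol/h

Let β = V/F and solve Σ zᵢ(Kᵢ−1)/(1+β(Kᵢ−1)) = 0.
Feasibility: ΣzᵢKᵢ = 2.2256, Σzᵢ/Kᵢ = 1.3072 — both > 1, two phases present.
Newton–Raphson from β = 0.7:
  β = 0.7000: g = 0.15016, g' = -1.0848 → β = 0.8384
  β = 0.8384: g = -0.01590, g' = -1.3674 → β = 0.8268
  β = 0.8268: g = -0.00022, g' = -1.3298 → β = 0.8266
Converged at β = 0.8266.
Then V = β·F = 0.8266·414 = 342.2 mol/h and L = F − V = 71.8 mol/h.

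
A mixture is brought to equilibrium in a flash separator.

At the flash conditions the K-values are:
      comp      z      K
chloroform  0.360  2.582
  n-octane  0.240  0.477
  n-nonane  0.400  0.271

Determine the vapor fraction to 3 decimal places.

Newton iteration, ψ⁰ = 0.5:
  ψ = 0.500: g = -0.3108, g' = -0.928 → ψ = 0.165
  ψ = 0.165: g = -0.0171, g' = -0.920 → ψ = 0.146
Converged at ψ = 0.146.

ψ = 0.146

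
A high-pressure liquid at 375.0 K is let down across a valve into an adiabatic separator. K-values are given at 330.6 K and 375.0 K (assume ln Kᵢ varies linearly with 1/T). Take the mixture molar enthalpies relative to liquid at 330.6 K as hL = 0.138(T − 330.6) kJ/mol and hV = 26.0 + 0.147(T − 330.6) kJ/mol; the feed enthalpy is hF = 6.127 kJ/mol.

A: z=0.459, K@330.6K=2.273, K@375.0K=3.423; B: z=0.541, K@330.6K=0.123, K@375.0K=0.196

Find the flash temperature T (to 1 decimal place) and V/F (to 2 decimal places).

Adiabatic flash: solve Rachford–Rice at each trial T, then check hF = ψ·hV(T) + (1−ψ)·hL(T).
  T = 330.6 K: K = (2.273, 0.123), RR gives ψ = 0.098, H_out = 2.558 kJ/mol
  T = 375.0 K: K = (3.423, 0.196), RR gives ψ = 0.348, H_out = 15.304 kJ/mol
  T = 352.8 K: K = (2.826, 0.158), RR gives ψ = 0.248, H_out = 9.574 kJ/mol
  T = 341.7 K: K = (2.543, 0.140), RR gives ψ = 0.183, H_out = 6.308 kJ/mol
  T = 336.1 K: K = (2.405, 0.131), RR gives ψ = 0.143, H_out = 4.493 kJ/mol
  T = 338.9 K: K = (2.474, 0.135), RR gives ψ = 0.164, H_out = 5.418 kJ/mol
  T = 340.3 K: K = (2.508, 0.138), RR gives ψ = 0.174, H_out = 5.867 kJ/mol
Linear interpolation between T = 340.3 (H_out = 5.867) and T = 341.7 (H_out = 6.308) on hF = 6.127 gives T ≈ 341.1 K, at which ψ = 0.18.

T = 341.1 K, V/F = 0.18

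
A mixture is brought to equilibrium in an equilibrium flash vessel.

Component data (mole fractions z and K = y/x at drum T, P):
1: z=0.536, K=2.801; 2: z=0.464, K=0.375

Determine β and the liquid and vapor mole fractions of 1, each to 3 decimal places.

Rachford–Rice: g(β) = Σ zᵢ(Kᵢ−1)/(1+β(Kᵢ−1)) = 0.
Check two-phase: ΣzᵢKᵢ = 1.675 > 1 and Σzᵢ/Kᵢ = 1.429 > 1, so g(0) = 0.675 > 0 and g(1) = -0.429 < 0.
Newton–Raphson from β = 0.5:
  β = 0.500: g = 0.0861, g' = -0.865 → β = 0.600
Converged at β = 0.600.
Compositions from xᵢ = zᵢ/(1+β(Kᵢ−1)), yᵢ = Kᵢxᵢ:
  1: x = 0.258, y = 0.722
  2: x = 0.742, y = 0.278

β = 0.600, x_1 = 0.258, y_1 = 0.722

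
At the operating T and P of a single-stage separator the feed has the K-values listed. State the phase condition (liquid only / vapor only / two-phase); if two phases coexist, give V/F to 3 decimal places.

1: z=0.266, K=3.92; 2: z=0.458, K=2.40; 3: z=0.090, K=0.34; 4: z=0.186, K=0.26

two-phase, V/F = 0.857

ΣzᵢKᵢ = 2.221; Σzᵢ/Kᵢ = 1.239.
Both exceed 1, so a two-phase solution exists.
Iterate (Newton) starting at ψ = 0.5:
  ψ = 0.500: g = 0.3858, g' = -1.029 → ψ = 0.875
  ψ = 0.875: g = -0.0241, g' = -1.399 → ψ = 0.858
  ψ = 0.858: g = -0.0005, g' = -1.341 → ψ = 0.857
Converged at ψ = 0.857.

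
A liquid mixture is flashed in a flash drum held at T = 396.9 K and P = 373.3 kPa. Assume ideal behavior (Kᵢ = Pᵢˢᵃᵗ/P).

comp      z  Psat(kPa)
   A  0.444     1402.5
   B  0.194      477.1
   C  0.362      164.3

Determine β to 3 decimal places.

Raoult's law: Kᵢ = Pᵢˢᵃᵗ/P = Pᵢˢᵃᵗ/373.3.
  K_A = 1402.5/373.3 = 3.75703, K_B = 477.1/373.3 = 1.27806, K_C = 164.3/373.3 = 0.44013
Iterate (Newton) starting at β = 0.5:
  β = 0.500: g = 0.2806, g' = -0.827 → β = 0.839
  β = 0.839: g = 0.0308, g' = -0.721 → β = 0.882
Converged at β = 0.882.

β = 0.882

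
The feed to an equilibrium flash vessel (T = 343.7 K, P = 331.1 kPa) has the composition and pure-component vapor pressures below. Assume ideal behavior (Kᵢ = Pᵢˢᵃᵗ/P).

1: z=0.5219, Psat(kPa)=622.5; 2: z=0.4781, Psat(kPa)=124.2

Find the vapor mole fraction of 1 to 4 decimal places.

y_1 = 0.7806

Raoult's law: Kᵢ = Pᵢˢᵃᵗ/P = Pᵢˢᵃᵗ/331.1.
  K_1 = 622.5/331.1 = 1.880097, K_2 = 124.2/331.1 = 0.375113
Binary case is linear: z₁(K₁−1)(1+V/F(K₂−1)) + z₂(K₂−1)(1+V/F(K₁−1)) = 0
⇒ V/F = [z₁(K₁−1)+z₂(K₂−1)] / [−(K₁−1)(K₂−1)] = 0.16056/0.54996 = 0.2920
Compositions from xᵢ = zᵢ/(1+V/F(Kᵢ−1)), yᵢ = Kᵢxᵢ:
  1: x = 0.4152, y = 0.7806
  2: x = 0.5848, y = 0.2194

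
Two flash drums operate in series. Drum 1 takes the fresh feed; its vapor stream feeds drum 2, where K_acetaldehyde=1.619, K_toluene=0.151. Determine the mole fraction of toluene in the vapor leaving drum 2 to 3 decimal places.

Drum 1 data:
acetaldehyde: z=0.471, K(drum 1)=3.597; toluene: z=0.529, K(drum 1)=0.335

Drum 1:
Newton–Raphson from ψ₁ = 0.59:
  ψ₁ = 0.590: g = -0.0959, g' = -1.129 → ψ₁ = 0.505
Converged at ψ₁ = 0.505.
Drum-1 compositions:
  acetaldehyde: x = 0.204, y = 0.733
  toluene: x = 0.796, y = 0.267
Drum-2 feed = drum-1 vapor: z₂ = (0.7333, 0.2667).
Drum 2:
Rachford–Rice: g(ψ₂) = Σ zᵢ(Kᵢ−1)/(1+ψ₂(Kᵢ−1)) = 0.
Feasibility: ΣzᵢKᵢ = 1.227, Σzᵢ/Kᵢ = 2.219 — both > 1, two phases present.
Newton iteration, ψ₂⁰ = 0.57:
  ψ₂ = 0.570: g = -0.1032, g' = -0.875 → ψ₂ = 0.452
  ψ₂ = 0.452: g = -0.0128, g' = -0.678 → ψ₂ = 0.433
Converged at ψ₂ = 0.433.
  acetaldehyde: x = 0.578, y = 0.936
  toluene: x = 0.422, y = 0.064

y_toluene (drum 2) = 0.064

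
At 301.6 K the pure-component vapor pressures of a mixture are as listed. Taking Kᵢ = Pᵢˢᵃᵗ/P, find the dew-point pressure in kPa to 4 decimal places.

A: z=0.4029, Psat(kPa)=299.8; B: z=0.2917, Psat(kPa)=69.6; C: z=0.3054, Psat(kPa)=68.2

Pdew = 99.8702 kPa

At the dew point ψ → 1, so Σzᵢ/Kᵢ = 1 with Kᵢ = Pᵢˢᵃᵗ/P ⇒ 1/P = Σzᵢ/Pᵢˢᵃᵗ.
1/P = 0.4029/299.8 + 0.2917/69.6 + 0.3054/68.2 = 0.0100130 ⇒ P = 99.8702 kPa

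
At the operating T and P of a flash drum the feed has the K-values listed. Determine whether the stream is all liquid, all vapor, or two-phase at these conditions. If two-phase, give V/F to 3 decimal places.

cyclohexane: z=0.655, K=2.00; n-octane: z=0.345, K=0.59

all vapor

ΣzᵢKᵢ = 1.514; Σzᵢ/Kᵢ = 0.912.
Since Σzᵢ/Kᵢ < 1 the mixture is above its dew point — single vapor phase.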